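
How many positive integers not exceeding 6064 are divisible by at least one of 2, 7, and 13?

Apply inclusion-exclusion:
⌊6064/2⌋ + ⌊6064/7⌋ + ⌊6064/13⌋ − ⌊6064/14⌋ − ⌊6064/26⌋ − ⌊6064/91⌋ + ⌊6064/182⌋ = 3032 + 866 + 466 − 433 − 233 − 66 + 33 = 3665

3665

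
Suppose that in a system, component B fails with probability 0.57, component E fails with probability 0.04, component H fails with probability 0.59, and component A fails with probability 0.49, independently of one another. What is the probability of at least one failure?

0.91368352

P(none) = (1 − 0.57) × (1 − 0.04) × (1 − 0.59) × (1 − 0.49) = 0.43 × 0.96 × 0.41 × 0.51 = 0.08631648
P(at least one) = 1 − 0.08631648 = 0.91368352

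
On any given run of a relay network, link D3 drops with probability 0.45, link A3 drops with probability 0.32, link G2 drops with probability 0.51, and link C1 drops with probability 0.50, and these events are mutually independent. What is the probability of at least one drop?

P(none) = (1 − 0.45) × (1 − 0.32) × (1 − 0.51) × (1 − 0.50) = 0.55 × 0.68 × 0.49 × 0.50 = 0.09163
P(at least one) = 1 − 0.09163 = 0.90837

0.90837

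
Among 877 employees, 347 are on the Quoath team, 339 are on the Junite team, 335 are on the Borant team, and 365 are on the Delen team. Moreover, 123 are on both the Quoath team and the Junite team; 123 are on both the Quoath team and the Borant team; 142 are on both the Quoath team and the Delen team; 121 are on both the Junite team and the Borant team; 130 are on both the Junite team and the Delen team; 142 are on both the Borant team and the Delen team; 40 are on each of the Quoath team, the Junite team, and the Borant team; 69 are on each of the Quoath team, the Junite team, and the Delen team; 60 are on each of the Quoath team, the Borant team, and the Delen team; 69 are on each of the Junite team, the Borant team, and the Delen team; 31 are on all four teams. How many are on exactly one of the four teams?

By inclusion–exclusion (exactly-one form):
N(exactly one) = 347 + 339 + 335 + 365 − 2·123 − 2·123 − 2·142 − 2·121 − 2·130 − 2·142 + 3·40 + 3·69 + 3·60 + 3·69 − 4·31 = 414

414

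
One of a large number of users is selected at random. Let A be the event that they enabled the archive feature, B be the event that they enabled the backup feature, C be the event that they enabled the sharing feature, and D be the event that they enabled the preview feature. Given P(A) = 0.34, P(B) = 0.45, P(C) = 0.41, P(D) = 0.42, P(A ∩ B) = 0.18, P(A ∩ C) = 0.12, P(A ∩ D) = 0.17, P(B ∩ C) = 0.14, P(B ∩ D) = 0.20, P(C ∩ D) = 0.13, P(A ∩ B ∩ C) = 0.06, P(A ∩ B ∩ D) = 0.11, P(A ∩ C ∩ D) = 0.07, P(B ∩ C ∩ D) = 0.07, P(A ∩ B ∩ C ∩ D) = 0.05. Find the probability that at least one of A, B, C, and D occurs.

0.94

P(A ∪ B ∪ C ∪ D) = 0.34 + 0.45 + 0.41 + 0.42 − 0.18 − 0.12 − 0.17 − 0.14 − 0.20 − 0.13 + 0.06 + 0.11 + 0.07 + 0.07 − 0.05 = 0.94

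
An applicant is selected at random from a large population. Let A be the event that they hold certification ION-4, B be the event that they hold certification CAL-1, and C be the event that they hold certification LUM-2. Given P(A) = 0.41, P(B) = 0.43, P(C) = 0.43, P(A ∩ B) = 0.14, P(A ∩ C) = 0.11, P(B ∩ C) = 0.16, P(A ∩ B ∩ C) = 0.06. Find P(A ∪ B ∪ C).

Inclusion–exclusion gives
P(A ∪ B ∪ C) = 0.41 + 0.43 + 0.43 − 0.14 − 0.11 − 0.16 + 0.06 = 0.92

0.92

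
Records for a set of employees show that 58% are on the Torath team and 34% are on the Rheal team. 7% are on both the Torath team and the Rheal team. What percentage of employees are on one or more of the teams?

85%

Inclusion–exclusion gives
P(≥1) = 58 + 34 − 7 = 85%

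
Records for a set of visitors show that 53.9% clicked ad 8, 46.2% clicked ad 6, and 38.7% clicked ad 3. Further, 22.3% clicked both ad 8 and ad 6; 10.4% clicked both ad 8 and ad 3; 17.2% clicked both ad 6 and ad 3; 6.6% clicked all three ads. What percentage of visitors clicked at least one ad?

95.5%

P(≥1) = 53.9 + 46.2 + 38.7 − 22.3 − 10.4 − 17.2 + 6.6 = 95.5%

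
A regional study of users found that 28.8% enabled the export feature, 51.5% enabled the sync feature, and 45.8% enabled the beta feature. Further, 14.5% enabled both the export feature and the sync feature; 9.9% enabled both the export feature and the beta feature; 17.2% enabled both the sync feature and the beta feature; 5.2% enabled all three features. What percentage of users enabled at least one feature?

89.7%

P(union) = 28.8 + 51.5 + 45.8 − 14.5 − 9.9 − 17.2 + 5.2 = 89.7%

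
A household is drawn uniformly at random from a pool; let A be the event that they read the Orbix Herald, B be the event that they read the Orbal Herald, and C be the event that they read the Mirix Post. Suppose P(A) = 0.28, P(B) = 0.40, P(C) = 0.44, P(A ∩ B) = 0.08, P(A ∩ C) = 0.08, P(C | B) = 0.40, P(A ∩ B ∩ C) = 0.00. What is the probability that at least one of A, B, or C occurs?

P(B ∩ C) = P(B)·P(C|B) = 0.40 × 0.40 = 0.16
By inclusion–exclusion:
P(A ∪ B ∪ C) = 0.28 + 0.40 + 0.44 − 0.08 − 0.08 − 0.16 + 0.00 = 0.80

0.80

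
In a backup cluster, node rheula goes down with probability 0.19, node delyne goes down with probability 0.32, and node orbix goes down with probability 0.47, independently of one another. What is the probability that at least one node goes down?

P(none) = (1 − 0.19) × (1 − 0.32) × (1 − 0.47) = 0.81 × 0.68 × 0.53 = 0.291924
P(at least one) = 1 − 0.291924 = 0.708076

0.708076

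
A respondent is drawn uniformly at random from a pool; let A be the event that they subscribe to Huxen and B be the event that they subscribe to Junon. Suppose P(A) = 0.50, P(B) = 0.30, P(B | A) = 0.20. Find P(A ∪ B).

P(A ∩ B) = P(A)·P(B|A) = 0.50 × 0.20 = 0.10
By inclusion–exclusion:
P(A ∪ B) = 0.50 + 0.30 − 0.10 = 0.70

0.70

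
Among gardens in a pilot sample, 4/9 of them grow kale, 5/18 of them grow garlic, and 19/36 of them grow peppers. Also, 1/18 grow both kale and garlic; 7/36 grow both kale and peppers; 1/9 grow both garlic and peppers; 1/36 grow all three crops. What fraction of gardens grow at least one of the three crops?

11/12

Apply inclusion-exclusion:
P(union) = 4/9 + 5/18 + 19/36 − 1/18 − 7/36 − 1/9 + 1/36 = 11/12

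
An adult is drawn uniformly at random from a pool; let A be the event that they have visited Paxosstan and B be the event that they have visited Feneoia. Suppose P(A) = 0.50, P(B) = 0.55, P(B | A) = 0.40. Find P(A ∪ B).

P(A ∩ B) = P(A)·P(B|A) = 0.50 × 0.40 = 0.20
By inclusion–exclusion:
P(A ∪ B) = 0.50 + 0.55 − 0.20 = 0.85

0.85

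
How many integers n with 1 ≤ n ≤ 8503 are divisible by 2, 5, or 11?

5411

By inclusion–exclusion:
⌊8503/2⌋ + ⌊8503/5⌋ + ⌊8503/11⌋ − ⌊8503/10⌋ − ⌊8503/22⌋ − ⌊8503/55⌋ + ⌊8503/110⌋ = 4251 + 1700 + 773 − 850 − 386 − 154 + 77 = 5411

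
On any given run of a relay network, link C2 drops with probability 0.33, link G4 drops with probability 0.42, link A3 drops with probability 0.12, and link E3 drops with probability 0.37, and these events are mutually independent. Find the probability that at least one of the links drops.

P(none) = (1 − 0.33) × (1 − 0.42) × (1 − 0.12) × (1 − 0.37) = 0.67 × 0.58 × 0.88 × 0.63 = 0.21543984
P(at least one) = 1 − 0.21543984 = 0.78456016

0.78456016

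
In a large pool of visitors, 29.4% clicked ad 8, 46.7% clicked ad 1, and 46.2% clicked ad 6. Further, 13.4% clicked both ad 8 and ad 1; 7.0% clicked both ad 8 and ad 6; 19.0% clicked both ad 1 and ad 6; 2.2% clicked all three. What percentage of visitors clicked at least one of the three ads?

Using inclusion–exclusion:
P(≥1) = 29.4 + 46.7 + 46.2 − 13.4 − 7.0 − 19.0 + 2.2 = 85.1%

85.1%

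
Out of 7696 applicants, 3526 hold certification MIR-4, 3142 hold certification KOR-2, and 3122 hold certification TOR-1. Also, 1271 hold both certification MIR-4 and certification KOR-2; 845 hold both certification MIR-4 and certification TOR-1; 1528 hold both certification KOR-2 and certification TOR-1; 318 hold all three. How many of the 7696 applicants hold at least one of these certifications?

|union| = 3526 + 3142 + 3122 − 1271 − 845 − 1528 + 318 = 6464

6464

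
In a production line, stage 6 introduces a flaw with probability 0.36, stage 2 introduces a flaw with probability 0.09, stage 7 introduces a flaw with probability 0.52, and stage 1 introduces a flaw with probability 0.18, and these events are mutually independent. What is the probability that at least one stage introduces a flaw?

P(none) = (1 − 0.36) × (1 − 0.09) × (1 − 0.52) × (1 − 0.18) = 0.64 × 0.91 × 0.48 × 0.82 = 0.22923264
P(at least one) = 1 − 0.22923264 = 0.77076736

0.77076736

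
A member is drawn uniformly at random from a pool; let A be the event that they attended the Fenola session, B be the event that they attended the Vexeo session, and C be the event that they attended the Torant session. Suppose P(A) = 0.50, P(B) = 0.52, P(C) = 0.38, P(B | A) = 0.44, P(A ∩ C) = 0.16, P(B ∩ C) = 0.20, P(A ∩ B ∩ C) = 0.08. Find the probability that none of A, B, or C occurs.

0.10

P(A ∩ B) = P(A)·P(B|A) = 0.50 × 0.44 = 0.22
P(A ∪ B ∪ C) = 0.50 + 0.52 + 0.38 − 0.22 − 0.16 − 0.20 + 0.08 = 0.90
P(none) = 1 − 0.90 = 0.10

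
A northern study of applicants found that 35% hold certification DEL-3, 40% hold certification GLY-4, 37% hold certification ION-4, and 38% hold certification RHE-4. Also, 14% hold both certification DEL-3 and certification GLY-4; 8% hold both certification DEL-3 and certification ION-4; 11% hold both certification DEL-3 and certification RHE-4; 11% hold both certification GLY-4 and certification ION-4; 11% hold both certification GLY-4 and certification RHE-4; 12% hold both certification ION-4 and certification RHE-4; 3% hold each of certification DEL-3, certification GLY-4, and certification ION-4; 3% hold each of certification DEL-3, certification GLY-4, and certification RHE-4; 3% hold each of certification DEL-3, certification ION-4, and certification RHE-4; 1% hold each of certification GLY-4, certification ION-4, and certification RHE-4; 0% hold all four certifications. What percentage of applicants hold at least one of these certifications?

93%

Using inclusion–exclusion:
P(union) = 35 + 40 + 37 + 38 − 14 − 8 − 11 − 11 − 11 − 12 + 3 + 3 + 3 + 1 − 0 = 93%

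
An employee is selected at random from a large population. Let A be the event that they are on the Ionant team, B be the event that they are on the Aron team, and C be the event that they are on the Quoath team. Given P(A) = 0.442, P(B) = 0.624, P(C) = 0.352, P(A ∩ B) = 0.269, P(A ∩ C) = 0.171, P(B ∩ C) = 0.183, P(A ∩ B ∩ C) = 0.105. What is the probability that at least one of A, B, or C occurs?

0.900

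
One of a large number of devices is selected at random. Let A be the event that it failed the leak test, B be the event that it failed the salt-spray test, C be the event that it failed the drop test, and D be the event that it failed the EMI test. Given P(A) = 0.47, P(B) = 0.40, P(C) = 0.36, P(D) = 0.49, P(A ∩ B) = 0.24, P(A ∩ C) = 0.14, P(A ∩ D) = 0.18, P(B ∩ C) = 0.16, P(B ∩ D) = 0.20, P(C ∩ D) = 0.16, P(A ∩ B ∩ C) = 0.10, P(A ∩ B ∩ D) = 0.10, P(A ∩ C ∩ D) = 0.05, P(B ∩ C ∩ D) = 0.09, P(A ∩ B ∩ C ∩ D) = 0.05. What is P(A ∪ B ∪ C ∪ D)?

P(A ∪ B ∪ C ∪ D) = 0.47 + 0.40 + 0.36 + 0.49 − 0.24 − 0.14 − 0.18 − 0.16 − 0.20 − 0.16 + 0.10 + 0.10 + 0.05 + 0.09 − 0.05 = 0.93

0.93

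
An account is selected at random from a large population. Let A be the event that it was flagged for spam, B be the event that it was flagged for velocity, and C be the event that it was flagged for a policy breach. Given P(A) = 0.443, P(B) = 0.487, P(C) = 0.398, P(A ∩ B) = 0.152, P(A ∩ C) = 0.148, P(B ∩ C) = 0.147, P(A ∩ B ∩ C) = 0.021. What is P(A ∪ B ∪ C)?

0.902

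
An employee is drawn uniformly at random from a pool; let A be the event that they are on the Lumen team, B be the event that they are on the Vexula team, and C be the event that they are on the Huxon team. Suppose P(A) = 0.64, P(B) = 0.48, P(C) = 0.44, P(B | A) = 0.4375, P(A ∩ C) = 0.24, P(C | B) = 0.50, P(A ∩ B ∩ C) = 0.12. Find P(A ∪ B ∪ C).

P(A ∩ B) = P(A)·P(B|A) = 0.64 × 0.4375 = 0.28
P(B ∩ C) = P(B)·P(C|B) = 0.48 × 0.50 = 0.24
P(A ∪ B ∪ C) = 0.64 + 0.48 + 0.44 − 0.28 − 0.24 − 0.24 + 0.12 = 0.92

0.92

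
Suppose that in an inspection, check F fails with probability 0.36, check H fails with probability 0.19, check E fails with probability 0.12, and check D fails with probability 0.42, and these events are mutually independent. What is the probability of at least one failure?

Since the events are independent, P(none) is the product of the individual non-occurrence probabilities.
P(none) = (1 − 0.36) × (1 − 0.19) × (1 − 0.12) × (1 − 0.42) = 0.64 × 0.81 × 0.88 × 0.58 = 0.26459136
P(at least one) = 1 − 0.26459136 = 0.73540864

0.73540864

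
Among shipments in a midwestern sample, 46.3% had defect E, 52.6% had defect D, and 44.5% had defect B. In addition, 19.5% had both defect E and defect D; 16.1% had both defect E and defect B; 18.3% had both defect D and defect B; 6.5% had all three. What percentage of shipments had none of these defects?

P(union) = 46.3 + 52.6 + 44.5 − 19.5 − 16.1 − 18.3 + 6.5 = 96.0%
P(none) = 100% − 96.0% = 4.0%

4.0%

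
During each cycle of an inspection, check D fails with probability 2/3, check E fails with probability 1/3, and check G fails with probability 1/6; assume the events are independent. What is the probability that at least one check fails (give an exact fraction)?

22/27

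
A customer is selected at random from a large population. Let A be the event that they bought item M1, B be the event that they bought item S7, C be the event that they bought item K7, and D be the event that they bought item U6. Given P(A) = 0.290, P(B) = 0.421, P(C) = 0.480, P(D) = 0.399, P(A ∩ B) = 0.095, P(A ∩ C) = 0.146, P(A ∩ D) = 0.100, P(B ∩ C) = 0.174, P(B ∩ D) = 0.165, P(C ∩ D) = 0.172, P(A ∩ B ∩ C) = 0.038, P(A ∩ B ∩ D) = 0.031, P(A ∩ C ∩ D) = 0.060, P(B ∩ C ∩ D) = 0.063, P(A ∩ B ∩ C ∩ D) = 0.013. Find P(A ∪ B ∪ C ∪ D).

By inclusion–exclusion:
P(A ∪ B ∪ C ∪ D) = 0.290 + 0.421 + 0.480 + 0.399 − 0.095 − 0.146 − 0.100 − 0.174 − 0.165 − 0.172 + 0.038 + 0.031 + 0.060 + 0.063 − 0.013 = 0.917

0.917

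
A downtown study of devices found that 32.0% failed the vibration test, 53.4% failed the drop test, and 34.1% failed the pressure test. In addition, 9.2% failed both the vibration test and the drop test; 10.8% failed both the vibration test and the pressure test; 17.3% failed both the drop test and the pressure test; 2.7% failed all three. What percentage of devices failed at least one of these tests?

84.9%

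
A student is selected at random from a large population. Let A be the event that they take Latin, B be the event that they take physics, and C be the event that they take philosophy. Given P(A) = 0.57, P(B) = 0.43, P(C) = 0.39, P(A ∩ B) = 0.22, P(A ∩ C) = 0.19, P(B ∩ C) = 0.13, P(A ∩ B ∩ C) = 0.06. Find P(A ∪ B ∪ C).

0.91

Using inclusion–exclusion:
P(A ∪ B ∪ C) = 0.57 + 0.43 + 0.39 − 0.22 − 0.19 − 0.13 + 0.06 = 0.91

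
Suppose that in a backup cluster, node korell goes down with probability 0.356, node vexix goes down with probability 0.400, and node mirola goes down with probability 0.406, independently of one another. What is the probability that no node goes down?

0.2295216

P(none) = (1 − 0.356) × (1 − 0.400) × (1 − 0.406) = 0.644 × 0.600 × 0.594 = 0.2295216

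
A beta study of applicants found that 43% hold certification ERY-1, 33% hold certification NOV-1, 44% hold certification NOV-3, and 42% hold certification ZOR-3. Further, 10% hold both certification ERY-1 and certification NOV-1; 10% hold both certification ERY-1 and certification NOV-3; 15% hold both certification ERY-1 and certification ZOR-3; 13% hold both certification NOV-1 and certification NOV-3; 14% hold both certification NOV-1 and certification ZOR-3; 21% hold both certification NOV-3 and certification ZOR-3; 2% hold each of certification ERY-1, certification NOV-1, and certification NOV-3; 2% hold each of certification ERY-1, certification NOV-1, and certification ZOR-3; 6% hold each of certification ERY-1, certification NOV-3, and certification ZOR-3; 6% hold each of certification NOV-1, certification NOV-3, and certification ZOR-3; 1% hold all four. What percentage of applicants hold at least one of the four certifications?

By inclusion-exclusion,
P(union) = 43 + 33 + 44 + 42 − 10 − 10 − 15 − 13 − 14 − 21 + 2 + 2 + 6 + 6 − 1 = 94%

94%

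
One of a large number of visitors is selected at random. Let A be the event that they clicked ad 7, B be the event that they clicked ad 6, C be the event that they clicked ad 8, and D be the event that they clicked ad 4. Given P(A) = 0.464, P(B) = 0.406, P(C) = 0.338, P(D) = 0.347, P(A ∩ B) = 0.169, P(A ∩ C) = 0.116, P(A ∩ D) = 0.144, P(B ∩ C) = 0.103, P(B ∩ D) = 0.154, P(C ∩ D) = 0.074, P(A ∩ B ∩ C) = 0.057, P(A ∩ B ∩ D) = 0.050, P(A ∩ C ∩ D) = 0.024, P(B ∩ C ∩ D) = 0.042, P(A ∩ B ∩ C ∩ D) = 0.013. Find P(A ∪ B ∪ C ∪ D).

P(A ∪ B ∪ C ∪ D) = 0.464 + 0.406 + 0.338 + 0.347 − 0.169 − 0.116 − 0.144 − 0.103 − 0.154 − 0.074 + 0.057 + 0.050 + 0.024 + 0.042 − 0.013 = 0.955

0.955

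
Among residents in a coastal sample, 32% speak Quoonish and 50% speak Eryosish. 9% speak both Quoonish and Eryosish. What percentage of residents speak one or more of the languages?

73%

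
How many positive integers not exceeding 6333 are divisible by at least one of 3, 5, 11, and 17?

3442

floor(6333/3) + floor(6333/5) + floor(6333/11) + floor(6333/17) − floor(6333/15) − floor(6333/33) − floor(6333/51) − floor(6333/55) − floor(6333/85) − floor(6333/187) + floor(6333/165) + floor(6333/255) + floor(6333/561) + floor(6333/935) − floor(6333/2805) = 2111 + 1266 + 575 + 372 − 422 − 191 − 124 − 115 − 74 − 33 + 38 + 24 + 11 + 6 − 2 = 3442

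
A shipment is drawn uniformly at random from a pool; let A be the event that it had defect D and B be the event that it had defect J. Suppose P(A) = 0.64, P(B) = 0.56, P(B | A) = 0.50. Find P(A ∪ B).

P(A ∩ B) = P(A)·P(B|A) = 0.64 × 0.50 = 0.32
P(A ∪ B) = 0.64 + 0.56 − 0.32 = 0.88

0.88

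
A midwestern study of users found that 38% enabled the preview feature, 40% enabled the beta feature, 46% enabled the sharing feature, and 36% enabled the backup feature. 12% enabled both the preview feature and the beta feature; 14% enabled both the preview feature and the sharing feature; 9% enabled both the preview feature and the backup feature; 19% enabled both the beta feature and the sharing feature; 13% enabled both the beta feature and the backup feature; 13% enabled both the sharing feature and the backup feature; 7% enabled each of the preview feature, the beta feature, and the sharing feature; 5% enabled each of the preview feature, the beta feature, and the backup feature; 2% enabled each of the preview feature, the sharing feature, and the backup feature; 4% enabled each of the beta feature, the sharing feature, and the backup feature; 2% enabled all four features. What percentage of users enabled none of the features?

4%

P(≥1) = 38 + 40 + 46 + 36 − 12 − 14 − 9 − 19 − 13 − 13 + 7 + 5 + 2 + 4 − 2 = 96%
P(none) = 100% − 96% = 4%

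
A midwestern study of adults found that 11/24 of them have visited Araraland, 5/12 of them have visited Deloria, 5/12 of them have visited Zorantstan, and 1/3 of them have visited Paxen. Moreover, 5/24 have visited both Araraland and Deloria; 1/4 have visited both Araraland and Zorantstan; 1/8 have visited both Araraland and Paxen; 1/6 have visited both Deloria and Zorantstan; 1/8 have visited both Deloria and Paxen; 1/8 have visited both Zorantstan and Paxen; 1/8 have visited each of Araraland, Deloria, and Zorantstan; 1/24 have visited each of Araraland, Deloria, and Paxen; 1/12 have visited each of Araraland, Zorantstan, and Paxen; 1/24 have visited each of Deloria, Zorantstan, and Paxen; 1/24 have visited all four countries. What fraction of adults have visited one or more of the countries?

Using inclusion–exclusion:
P(union) = 11/24 + 5/12 + 5/12 + 1/3 − 5/24 − 1/4 − 1/8 − 1/6 − 1/8 − 1/8 + 1/8 + 1/24 + 1/12 + 1/24 − 1/24 = 7/8

7/8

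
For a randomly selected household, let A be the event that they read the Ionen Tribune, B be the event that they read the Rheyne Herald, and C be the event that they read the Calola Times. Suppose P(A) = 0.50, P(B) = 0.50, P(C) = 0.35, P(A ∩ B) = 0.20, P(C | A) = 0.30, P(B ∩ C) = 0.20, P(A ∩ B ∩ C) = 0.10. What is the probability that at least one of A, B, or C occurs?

0.90

P(A ∩ C) = P(A)·P(C|A) = 0.50 × 0.30 = 0.15
By inclusion-exclusion,
P(A ∪ B ∪ C) = 0.50 + 0.50 + 0.35 − 0.20 − 0.15 − 0.20 + 0.10 = 0.90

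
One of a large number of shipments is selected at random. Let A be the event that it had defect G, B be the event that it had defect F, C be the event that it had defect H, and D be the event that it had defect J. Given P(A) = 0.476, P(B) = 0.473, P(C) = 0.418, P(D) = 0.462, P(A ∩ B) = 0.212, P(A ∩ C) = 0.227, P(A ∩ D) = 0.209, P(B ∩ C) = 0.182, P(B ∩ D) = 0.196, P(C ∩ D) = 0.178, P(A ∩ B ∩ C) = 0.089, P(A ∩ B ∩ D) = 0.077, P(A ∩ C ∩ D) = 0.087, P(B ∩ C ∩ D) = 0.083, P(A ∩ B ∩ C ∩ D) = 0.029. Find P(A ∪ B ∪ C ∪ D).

0.932

P(A ∪ B ∪ C ∪ D) = 0.476 + 0.473 + 0.418 + 0.462 − 0.212 − 0.227 − 0.209 − 0.182 − 0.196 − 0.178 + 0.089 + 0.077 + 0.087 + 0.083 − 0.029 = 0.932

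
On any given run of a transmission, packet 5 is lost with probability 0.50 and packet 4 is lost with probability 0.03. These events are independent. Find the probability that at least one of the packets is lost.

0.515

P(none) = (1 − 0.50) × (1 − 0.03) = 0.50 × 0.97 = 0.485
P(at least one) = 1 − 0.485 = 0.515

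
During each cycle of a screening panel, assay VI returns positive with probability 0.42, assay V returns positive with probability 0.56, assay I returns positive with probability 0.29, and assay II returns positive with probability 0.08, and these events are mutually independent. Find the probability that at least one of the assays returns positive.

0.83330336

P(none) = (1 − 0.42) × (1 − 0.56) × (1 − 0.29) × (1 − 0.08) = 0.58 × 0.44 × 0.71 × 0.92 = 0.16669664
P(at least one) = 1 − 0.16669664 = 0.83330336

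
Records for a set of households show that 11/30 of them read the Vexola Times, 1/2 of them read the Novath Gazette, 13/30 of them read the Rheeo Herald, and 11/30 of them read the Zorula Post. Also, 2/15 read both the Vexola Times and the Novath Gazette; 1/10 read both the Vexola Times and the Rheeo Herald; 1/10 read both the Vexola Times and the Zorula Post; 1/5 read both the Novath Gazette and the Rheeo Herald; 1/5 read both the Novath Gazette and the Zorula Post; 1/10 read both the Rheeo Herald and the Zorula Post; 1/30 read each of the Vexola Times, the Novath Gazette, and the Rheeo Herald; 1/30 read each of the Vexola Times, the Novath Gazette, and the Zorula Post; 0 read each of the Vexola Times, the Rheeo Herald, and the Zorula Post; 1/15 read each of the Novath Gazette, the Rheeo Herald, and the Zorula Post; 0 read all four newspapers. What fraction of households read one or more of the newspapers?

29/30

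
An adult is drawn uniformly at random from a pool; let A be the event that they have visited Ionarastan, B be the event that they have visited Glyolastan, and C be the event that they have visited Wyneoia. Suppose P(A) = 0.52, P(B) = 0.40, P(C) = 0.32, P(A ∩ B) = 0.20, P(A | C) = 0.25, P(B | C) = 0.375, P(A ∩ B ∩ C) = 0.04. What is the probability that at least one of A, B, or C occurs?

P(A ∩ C) = P(C)·P(A|C) = 0.32 × 0.25 = 0.08
P(B ∩ C) = P(C)·P(B|C) = 0.32 × 0.375 = 0.12
By inclusion–exclusion:
P(A ∪ B ∪ C) = 0.52 + 0.40 + 0.32 − 0.20 − 0.08 − 0.12 + 0.04 = 0.88

0.88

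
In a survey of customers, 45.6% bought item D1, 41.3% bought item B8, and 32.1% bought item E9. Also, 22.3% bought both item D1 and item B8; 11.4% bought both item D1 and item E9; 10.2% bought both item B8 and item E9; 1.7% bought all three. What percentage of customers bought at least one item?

P(≥1) = 45.6 + 41.3 + 32.1 − 22.3 − 11.4 − 10.2 + 1.7 = 76.8%

76.8%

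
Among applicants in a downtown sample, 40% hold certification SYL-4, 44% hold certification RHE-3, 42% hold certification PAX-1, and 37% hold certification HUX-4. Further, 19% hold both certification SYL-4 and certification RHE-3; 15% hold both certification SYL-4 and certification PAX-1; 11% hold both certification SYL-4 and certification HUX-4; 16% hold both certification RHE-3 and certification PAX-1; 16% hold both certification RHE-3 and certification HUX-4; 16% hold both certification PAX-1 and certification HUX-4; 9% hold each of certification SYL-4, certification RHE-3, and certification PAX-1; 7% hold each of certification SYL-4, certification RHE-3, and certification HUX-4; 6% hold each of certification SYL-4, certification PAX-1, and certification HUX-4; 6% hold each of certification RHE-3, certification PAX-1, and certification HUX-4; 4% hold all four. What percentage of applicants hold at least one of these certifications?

94%

By inclusion–exclusion:
P(≥1) = 40 + 44 + 42 + 37 − 19 − 15 − 11 − 16 − 16 − 16 + 9 + 7 + 6 + 6 − 4 = 94%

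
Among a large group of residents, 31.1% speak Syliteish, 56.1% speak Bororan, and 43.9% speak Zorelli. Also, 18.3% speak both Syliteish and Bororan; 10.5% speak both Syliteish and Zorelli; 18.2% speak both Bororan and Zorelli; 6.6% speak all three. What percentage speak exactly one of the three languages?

56.9%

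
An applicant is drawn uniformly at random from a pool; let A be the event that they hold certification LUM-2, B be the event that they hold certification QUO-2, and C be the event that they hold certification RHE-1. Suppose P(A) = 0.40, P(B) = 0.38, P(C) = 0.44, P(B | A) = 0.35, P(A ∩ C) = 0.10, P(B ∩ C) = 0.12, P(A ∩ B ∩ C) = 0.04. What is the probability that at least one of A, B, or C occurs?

0.90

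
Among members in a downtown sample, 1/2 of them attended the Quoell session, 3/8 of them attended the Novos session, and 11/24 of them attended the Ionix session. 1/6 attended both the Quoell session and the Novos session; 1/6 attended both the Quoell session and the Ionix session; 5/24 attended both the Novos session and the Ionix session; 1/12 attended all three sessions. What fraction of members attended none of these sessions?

1/8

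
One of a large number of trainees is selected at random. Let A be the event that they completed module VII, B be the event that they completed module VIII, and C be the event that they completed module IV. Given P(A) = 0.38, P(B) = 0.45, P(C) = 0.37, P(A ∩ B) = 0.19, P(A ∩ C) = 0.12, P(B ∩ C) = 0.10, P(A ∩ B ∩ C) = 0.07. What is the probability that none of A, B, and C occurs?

0.14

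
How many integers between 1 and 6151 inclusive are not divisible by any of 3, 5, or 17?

3088

Apply inclusion-exclusion:
floor(6151/3) + floor(6151/5) + floor(6151/17) − floor(6151/15) − floor(6151/51) − floor(6151/85) + floor(6151/255) = 2050 + 1230 + 361 − 410 − 120 − 72 + 24 = 3063
6151 − 3063 = 3088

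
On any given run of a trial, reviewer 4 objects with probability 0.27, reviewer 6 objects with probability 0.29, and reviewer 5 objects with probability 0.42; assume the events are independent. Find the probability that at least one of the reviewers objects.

0.699386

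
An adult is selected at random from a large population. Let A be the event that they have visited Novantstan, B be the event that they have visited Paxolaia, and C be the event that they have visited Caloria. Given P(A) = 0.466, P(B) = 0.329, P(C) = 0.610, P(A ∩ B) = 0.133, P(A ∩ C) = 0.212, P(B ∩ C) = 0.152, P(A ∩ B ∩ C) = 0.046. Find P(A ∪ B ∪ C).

0.954

Using inclusion–exclusion:
P(A ∪ B ∪ C) = 0.466 + 0.329 + 0.610 − 0.133 − 0.212 − 0.152 + 0.046 = 0.954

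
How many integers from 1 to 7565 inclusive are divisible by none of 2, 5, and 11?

3782 + 1513 + 687 − 756 − 343 − 137 + 68 = 4814
7565 − 4814 = 2751

2751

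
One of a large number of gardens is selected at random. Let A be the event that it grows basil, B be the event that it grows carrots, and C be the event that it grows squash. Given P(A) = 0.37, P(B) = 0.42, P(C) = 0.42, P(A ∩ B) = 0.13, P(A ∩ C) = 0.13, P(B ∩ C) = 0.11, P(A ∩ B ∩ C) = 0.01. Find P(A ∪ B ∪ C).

P(A ∪ B ∪ C) = 0.37 + 0.42 + 0.42 − 0.13 − 0.13 − 0.11 + 0.01 = 0.85

0.85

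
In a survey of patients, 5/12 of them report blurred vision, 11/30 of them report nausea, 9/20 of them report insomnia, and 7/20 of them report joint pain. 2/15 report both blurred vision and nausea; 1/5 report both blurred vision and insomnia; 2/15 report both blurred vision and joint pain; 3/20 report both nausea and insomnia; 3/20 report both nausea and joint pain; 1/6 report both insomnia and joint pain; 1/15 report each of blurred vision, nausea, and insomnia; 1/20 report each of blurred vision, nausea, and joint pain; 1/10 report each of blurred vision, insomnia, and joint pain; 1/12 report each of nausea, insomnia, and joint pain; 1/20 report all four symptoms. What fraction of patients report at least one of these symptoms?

P(at least one) = 5/12 + 11/30 + 9/20 + 7/20 − 2/15 − 1/5 − 2/15 − 3/20 − 3/20 − 1/6 + 1/15 + 1/20 + 1/10 + 1/12 − 1/20 = 9/10

9/10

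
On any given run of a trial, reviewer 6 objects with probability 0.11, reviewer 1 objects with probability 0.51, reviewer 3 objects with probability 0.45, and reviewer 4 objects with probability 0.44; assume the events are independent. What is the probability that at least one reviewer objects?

0.8656812

Independence gives P(none) = ∏(1 − pᵢ).
P(none) = (1 − 0.11) × (1 − 0.51) × (1 − 0.45) × (1 − 0.44) = 0.89 × 0.49 × 0.55 × 0.56 = 0.1343188
P(at least one) = 1 − 0.1343188 = 0.8656812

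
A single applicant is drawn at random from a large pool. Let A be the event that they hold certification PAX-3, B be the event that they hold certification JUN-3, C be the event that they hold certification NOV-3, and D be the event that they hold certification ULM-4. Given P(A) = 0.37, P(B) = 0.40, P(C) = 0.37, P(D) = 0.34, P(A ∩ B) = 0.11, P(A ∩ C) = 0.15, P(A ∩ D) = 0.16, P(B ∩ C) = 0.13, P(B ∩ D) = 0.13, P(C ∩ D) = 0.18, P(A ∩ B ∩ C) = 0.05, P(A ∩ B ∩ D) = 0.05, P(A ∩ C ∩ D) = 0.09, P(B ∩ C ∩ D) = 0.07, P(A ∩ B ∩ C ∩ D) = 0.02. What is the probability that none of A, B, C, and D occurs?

By inclusion–exclusion:
P(A ∪ B ∪ C ∪ D) = 0.37 + 0.40 + 0.37 + 0.34 − 0.11 − 0.15 − 0.16 − 0.13 − 0.13 − 0.18 + 0.05 + 0.05 + 0.09 + 0.07 − 0.02 = 0.86
P(none) = 1 − 0.86 = 0.14

0.14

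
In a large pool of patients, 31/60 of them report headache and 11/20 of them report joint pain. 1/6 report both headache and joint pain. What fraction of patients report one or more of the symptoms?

9/10

Using inclusion–exclusion:
P(≥1) = 31/60 + 11/20 − 1/6 = 9/10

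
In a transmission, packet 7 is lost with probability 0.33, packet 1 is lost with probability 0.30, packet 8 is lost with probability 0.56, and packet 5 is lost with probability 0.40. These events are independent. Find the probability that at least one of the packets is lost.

0.876184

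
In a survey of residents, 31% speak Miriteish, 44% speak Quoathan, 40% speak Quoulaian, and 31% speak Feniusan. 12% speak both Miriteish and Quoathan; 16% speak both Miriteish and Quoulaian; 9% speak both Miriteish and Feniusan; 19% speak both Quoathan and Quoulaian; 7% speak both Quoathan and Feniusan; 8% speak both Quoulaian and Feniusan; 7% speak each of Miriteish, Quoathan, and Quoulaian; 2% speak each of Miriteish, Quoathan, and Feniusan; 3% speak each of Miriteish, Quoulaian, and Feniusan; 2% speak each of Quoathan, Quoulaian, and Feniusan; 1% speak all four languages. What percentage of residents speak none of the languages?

12%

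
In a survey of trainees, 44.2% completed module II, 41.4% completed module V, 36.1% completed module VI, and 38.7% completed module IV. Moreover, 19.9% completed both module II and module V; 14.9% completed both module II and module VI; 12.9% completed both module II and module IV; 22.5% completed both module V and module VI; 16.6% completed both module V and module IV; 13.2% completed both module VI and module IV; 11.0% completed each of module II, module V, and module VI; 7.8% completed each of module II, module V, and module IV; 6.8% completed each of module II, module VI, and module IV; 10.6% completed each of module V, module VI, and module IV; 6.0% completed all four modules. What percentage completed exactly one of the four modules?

Using the inclusion–exclusion count for exactly one event:
P(exactly one) = 44.2 + 41.4 + 36.1 + 38.7 − 2·19.9 − 2·14.9 − 2·12.9 − 2·22.5 − 2·16.6 − 2·13.2 + 3·11.0 + 3·7.8 + 3·6.8 + 3·10.6 − 4·6.0 = 45.0%

45.0%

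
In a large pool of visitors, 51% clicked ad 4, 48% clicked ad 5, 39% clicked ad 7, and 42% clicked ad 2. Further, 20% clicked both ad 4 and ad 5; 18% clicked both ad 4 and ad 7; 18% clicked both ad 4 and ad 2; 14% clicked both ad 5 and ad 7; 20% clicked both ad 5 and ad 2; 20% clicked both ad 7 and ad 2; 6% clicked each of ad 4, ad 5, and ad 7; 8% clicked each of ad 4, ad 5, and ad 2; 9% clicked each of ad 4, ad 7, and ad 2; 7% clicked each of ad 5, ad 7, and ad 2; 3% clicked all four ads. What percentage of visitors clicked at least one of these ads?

97%

Apply inclusion-exclusion:
P(at least one) = 51 + 48 + 39 + 42 − 20 − 18 − 18 − 14 − 20 − 20 + 6 + 8 + 9 + 7 − 3 = 97%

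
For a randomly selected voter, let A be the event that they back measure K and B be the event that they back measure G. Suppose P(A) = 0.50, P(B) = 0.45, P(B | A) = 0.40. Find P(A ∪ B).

P(A ∩ B) = P(A)·P(B|A) = 0.50 × 0.40 = 0.20
Using inclusion–exclusion:
P(A ∪ B) = 0.50 + 0.45 − 0.20 = 0.75

0.75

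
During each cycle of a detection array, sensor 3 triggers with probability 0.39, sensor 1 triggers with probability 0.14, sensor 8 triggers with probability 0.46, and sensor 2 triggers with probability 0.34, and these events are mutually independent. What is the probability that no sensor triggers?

0.18696744

P(none) = (1 − 0.39) × (1 − 0.14) × (1 − 0.46) × (1 − 0.34) = 0.61 × 0.86 × 0.54 × 0.66 = 0.18696744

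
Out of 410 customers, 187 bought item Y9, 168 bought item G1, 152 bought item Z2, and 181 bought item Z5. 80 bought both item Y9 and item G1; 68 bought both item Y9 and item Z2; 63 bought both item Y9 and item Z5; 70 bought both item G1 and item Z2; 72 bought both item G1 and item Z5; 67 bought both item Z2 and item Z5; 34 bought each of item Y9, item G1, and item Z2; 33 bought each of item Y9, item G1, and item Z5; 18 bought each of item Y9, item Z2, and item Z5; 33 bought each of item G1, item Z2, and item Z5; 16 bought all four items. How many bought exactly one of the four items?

|exactly one| = 187 + 168 + 152 + 181 − 2·80 − 2·68 − 2·63 − 2·70 − 2·72 − 2·67 + 3·34 + 3·33 + 3·18 + 3·33 − 4·16 = 138

138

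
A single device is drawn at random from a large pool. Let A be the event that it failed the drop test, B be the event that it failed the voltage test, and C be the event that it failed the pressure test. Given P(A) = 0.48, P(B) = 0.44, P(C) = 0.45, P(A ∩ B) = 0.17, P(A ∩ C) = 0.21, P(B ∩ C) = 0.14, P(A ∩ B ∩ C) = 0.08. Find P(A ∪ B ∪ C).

P(A ∪ B ∪ C) = 0.48 + 0.44 + 0.45 − 0.17 − 0.21 − 0.14 + 0.08 = 0.93

0.93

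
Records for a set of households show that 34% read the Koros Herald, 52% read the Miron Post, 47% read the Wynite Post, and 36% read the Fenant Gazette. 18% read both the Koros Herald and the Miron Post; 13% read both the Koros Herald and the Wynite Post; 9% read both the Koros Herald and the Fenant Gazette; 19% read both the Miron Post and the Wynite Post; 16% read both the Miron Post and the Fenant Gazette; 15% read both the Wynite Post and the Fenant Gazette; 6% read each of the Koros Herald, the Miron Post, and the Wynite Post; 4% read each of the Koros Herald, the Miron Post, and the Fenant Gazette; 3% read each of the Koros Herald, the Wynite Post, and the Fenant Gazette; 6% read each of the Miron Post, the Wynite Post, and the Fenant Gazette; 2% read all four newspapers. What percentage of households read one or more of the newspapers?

96%

Apply inclusion-exclusion:
P(at least one) = 34 + 52 + 47 + 36 − 18 − 13 − 9 − 19 − 16 − 15 + 6 + 4 + 3 + 6 − 2 = 96%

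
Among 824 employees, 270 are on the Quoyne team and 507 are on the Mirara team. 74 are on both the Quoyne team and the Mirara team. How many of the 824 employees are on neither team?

121

|union| = 270 + 507 − 74 = 703
None: 824 − 703 = 121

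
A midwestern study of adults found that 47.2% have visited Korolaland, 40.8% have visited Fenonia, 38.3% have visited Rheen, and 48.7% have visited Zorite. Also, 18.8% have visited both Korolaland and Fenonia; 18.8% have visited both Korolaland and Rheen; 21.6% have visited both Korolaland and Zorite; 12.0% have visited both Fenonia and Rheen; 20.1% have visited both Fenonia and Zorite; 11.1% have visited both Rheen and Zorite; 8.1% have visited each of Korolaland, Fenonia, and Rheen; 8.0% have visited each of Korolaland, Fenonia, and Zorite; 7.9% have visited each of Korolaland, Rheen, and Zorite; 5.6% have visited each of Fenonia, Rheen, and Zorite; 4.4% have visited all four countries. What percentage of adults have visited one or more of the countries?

97.8%

Inclusion–exclusion gives
P(≥1) = 47.2 + 40.8 + 38.3 + 48.7 − 18.8 − 18.8 − 21.6 − 12.0 − 20.1 − 11.1 + 8.1 + 8.0 + 7.9 + 5.6 − 4.4 = 97.8%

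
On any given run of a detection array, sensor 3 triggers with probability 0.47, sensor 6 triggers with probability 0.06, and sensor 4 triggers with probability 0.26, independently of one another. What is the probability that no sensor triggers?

0.368668

P(none) = (1 − 0.47) × (1 − 0.06) × (1 − 0.26) = 0.53 × 0.94 × 0.74 = 0.368668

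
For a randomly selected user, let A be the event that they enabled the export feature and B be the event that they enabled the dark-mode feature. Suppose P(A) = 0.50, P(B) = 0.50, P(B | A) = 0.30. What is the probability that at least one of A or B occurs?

0.85

P(A ∩ B) = P(A)·P(B|A) = 0.50 × 0.30 = 0.15
P(A ∪ B) = 0.50 + 0.50 − 0.15 = 0.85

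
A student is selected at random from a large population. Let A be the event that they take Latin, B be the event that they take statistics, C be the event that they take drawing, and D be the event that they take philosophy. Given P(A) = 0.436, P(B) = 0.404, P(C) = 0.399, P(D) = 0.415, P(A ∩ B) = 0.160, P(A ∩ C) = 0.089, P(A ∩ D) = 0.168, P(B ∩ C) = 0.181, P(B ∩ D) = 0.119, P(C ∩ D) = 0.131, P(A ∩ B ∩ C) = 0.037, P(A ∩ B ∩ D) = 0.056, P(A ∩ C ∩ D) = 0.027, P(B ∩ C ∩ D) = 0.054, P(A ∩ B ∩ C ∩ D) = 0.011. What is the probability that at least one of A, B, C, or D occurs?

0.969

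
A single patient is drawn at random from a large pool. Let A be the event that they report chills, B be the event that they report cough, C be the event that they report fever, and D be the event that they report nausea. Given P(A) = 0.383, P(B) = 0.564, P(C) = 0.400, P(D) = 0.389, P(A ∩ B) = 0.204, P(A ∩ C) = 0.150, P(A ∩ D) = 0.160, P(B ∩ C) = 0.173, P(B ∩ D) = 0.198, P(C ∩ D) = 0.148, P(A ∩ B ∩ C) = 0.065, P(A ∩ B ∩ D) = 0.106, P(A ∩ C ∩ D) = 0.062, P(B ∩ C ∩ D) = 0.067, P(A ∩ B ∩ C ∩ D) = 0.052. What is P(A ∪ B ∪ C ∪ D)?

Inclusion–exclusion gives
P(A ∪ B ∪ C ∪ D) = 0.383 + 0.564 + 0.400 + 0.389 − 0.204 − 0.150 − 0.160 − 0.173 − 0.198 − 0.148 + 0.065 + 0.106 + 0.062 + 0.067 − 0.052 = 0.951

0.951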